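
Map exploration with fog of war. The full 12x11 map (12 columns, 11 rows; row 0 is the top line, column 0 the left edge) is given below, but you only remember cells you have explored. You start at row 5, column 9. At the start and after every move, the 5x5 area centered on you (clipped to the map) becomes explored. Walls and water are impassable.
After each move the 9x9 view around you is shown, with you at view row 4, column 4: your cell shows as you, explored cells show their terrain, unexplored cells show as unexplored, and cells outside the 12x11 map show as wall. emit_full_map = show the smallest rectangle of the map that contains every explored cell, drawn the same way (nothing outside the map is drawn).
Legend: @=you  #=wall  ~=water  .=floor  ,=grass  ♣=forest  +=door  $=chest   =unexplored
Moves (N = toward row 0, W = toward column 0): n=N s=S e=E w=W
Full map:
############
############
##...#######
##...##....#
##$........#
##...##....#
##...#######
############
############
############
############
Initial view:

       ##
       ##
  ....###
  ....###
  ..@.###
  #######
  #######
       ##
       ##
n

       ##
       ##
  #######
  ....###
  ..@.###
  ....###
  #######
  #######
       ##

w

        #
        #
  #######
  #....##
  ..@..##
  #....##
  #######
   ######
        #

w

         
         
  #######
  ##....#
  ..@...#
  ##....#
  #######
    #####
         

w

         
         
  .######
  .##....
  ..@....
  .##....
  .######
     ####
         

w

         
         
  ..#####
  ..##...
  ..@....
  ..##...
  ..#####
      ###
         

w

         
         
  ...####
  ...##..
  $.@....
  ...##..
  ...####
       ##
         

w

#        
#        
# #...###
# #...##.
# #$@....
# #...##.
# #...###
#       #
#        

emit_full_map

#...#######
#...##....#
#$@.......#
#...##....#
#...#######
      #####

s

#        
# #...###
# #...##.
# #$.....
# #.@.##.
# #...###
# ##### #
#        
#        

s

# #...###
# #...##.
# #$.....
# #...##.
# #.@.###
# ##### #
# #####  
#        
#        

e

 #...####
 #...##..
 #$......
 #...##..
 #..@####
 ########
 ######  
         
         

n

         
 #...####
 #...##..
 #$......
 #..@##..
 #...####
 ########
 ######  
         

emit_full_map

#...#######
#...##....#
#$........#
#..@##....#
#...#######
###########
######     

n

         
         
 #...####
 #...##..
 #$.@....
 #...##..
 #...####
 ########
 ######  

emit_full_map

#...#######
#...##....#
#$.@......#
#...##....#
#...#######
###########
######     


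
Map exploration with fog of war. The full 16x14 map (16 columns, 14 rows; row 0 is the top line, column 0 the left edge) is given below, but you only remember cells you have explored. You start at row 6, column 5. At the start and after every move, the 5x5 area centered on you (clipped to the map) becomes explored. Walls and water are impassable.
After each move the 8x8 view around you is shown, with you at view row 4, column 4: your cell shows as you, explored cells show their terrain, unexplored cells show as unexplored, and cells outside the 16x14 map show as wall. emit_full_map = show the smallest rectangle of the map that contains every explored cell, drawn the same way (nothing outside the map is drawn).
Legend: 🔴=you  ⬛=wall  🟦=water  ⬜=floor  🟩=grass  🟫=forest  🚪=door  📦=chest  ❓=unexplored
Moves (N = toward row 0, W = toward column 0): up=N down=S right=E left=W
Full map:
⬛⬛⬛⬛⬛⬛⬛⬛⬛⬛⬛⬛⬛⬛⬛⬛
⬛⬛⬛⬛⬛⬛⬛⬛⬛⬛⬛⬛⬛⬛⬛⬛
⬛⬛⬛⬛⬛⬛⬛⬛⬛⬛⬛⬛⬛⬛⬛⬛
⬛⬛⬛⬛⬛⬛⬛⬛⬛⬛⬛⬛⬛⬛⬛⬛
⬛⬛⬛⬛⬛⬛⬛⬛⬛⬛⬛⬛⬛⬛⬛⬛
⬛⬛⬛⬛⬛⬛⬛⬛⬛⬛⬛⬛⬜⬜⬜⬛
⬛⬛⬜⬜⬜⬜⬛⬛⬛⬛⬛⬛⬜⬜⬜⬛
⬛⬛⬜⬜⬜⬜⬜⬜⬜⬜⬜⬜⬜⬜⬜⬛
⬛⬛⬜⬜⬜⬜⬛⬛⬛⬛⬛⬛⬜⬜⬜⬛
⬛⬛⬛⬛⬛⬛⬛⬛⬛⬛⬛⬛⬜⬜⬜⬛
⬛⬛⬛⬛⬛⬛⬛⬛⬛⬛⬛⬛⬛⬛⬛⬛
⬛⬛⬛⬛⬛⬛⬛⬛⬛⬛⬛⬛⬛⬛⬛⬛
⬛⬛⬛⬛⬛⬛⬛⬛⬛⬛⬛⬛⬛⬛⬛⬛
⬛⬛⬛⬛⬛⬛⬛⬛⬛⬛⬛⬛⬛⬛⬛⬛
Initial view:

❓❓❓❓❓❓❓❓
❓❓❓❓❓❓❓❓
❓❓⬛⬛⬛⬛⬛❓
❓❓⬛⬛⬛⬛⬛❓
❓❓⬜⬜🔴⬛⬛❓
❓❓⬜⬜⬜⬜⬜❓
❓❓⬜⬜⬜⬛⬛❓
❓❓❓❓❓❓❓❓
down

❓❓❓❓❓❓❓❓
❓❓⬛⬛⬛⬛⬛❓
❓❓⬛⬛⬛⬛⬛❓
❓❓⬜⬜⬜⬛⬛❓
❓❓⬜⬜🔴⬜⬜❓
❓❓⬜⬜⬜⬛⬛❓
❓❓⬛⬛⬛⬛⬛❓
❓❓❓❓❓❓❓❓

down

❓❓⬛⬛⬛⬛⬛❓
❓❓⬛⬛⬛⬛⬛❓
❓❓⬜⬜⬜⬛⬛❓
❓❓⬜⬜⬜⬜⬜❓
❓❓⬜⬜🔴⬛⬛❓
❓❓⬛⬛⬛⬛⬛❓
❓❓⬛⬛⬛⬛⬛❓
❓❓❓❓❓❓❓❓

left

❓❓❓⬛⬛⬛⬛⬛
❓❓❓⬛⬛⬛⬛⬛
❓❓⬜⬜⬜⬜⬛⬛
❓❓⬜⬜⬜⬜⬜⬜
❓❓⬜⬜🔴⬜⬛⬛
❓❓⬛⬛⬛⬛⬛⬛
❓❓⬛⬛⬛⬛⬛⬛
❓❓❓❓❓❓❓❓

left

⬛❓❓❓⬛⬛⬛⬛
⬛❓❓❓⬛⬛⬛⬛
⬛❓⬛⬜⬜⬜⬜⬛
⬛❓⬛⬜⬜⬜⬜⬜
⬛❓⬛⬜🔴⬜⬜⬛
⬛❓⬛⬛⬛⬛⬛⬛
⬛❓⬛⬛⬛⬛⬛⬛
⬛❓❓❓❓❓❓❓

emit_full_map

❓❓⬛⬛⬛⬛⬛
❓❓⬛⬛⬛⬛⬛
⬛⬜⬜⬜⬜⬛⬛
⬛⬜⬜⬜⬜⬜⬜
⬛⬜🔴⬜⬜⬛⬛
⬛⬛⬛⬛⬛⬛⬛
⬛⬛⬛⬛⬛⬛⬛

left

⬛⬛❓❓❓⬛⬛⬛
⬛⬛❓❓❓⬛⬛⬛
⬛⬛⬛⬛⬜⬜⬜⬜
⬛⬛⬛⬛⬜⬜⬜⬜
⬛⬛⬛⬛🔴⬜⬜⬜
⬛⬛⬛⬛⬛⬛⬛⬛
⬛⬛⬛⬛⬛⬛⬛⬛
⬛⬛❓❓❓❓❓❓

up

⬛⬛❓❓❓❓❓❓
⬛⬛❓❓❓⬛⬛⬛
⬛⬛⬛⬛⬛⬛⬛⬛
⬛⬛⬛⬛⬜⬜⬜⬜
⬛⬛⬛⬛🔴⬜⬜⬜
⬛⬛⬛⬛⬜⬜⬜⬜
⬛⬛⬛⬛⬛⬛⬛⬛
⬛⬛⬛⬛⬛⬛⬛⬛

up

⬛⬛❓❓❓❓❓❓
⬛⬛❓❓❓❓❓❓
⬛⬛⬛⬛⬛⬛⬛⬛
⬛⬛⬛⬛⬛⬛⬛⬛
⬛⬛⬛⬛🔴⬜⬜⬜
⬛⬛⬛⬛⬜⬜⬜⬜
⬛⬛⬛⬛⬜⬜⬜⬜
⬛⬛⬛⬛⬛⬛⬛⬛

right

⬛❓❓❓❓❓❓❓
⬛❓❓❓❓❓❓❓
⬛⬛⬛⬛⬛⬛⬛⬛
⬛⬛⬛⬛⬛⬛⬛⬛
⬛⬛⬛⬜🔴⬜⬜⬛
⬛⬛⬛⬜⬜⬜⬜⬜
⬛⬛⬛⬜⬜⬜⬜⬛
⬛⬛⬛⬛⬛⬛⬛⬛

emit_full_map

⬛⬛⬛⬛⬛⬛⬛⬛
⬛⬛⬛⬛⬛⬛⬛⬛
⬛⬛⬜🔴⬜⬜⬛⬛
⬛⬛⬜⬜⬜⬜⬜⬜
⬛⬛⬜⬜⬜⬜⬛⬛
⬛⬛⬛⬛⬛⬛⬛⬛
⬛⬛⬛⬛⬛⬛⬛⬛

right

❓❓❓❓❓❓❓❓
❓❓❓❓❓❓❓❓
⬛⬛⬛⬛⬛⬛⬛⬛
⬛⬛⬛⬛⬛⬛⬛⬛
⬛⬛⬜⬜🔴⬜⬛⬛
⬛⬛⬜⬜⬜⬜⬜⬜
⬛⬛⬜⬜⬜⬜⬛⬛
⬛⬛⬛⬛⬛⬛⬛⬛

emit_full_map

⬛⬛⬛⬛⬛⬛⬛⬛
⬛⬛⬛⬛⬛⬛⬛⬛
⬛⬛⬜⬜🔴⬜⬛⬛
⬛⬛⬜⬜⬜⬜⬜⬜
⬛⬛⬜⬜⬜⬜⬛⬛
⬛⬛⬛⬛⬛⬛⬛⬛
⬛⬛⬛⬛⬛⬛⬛⬛


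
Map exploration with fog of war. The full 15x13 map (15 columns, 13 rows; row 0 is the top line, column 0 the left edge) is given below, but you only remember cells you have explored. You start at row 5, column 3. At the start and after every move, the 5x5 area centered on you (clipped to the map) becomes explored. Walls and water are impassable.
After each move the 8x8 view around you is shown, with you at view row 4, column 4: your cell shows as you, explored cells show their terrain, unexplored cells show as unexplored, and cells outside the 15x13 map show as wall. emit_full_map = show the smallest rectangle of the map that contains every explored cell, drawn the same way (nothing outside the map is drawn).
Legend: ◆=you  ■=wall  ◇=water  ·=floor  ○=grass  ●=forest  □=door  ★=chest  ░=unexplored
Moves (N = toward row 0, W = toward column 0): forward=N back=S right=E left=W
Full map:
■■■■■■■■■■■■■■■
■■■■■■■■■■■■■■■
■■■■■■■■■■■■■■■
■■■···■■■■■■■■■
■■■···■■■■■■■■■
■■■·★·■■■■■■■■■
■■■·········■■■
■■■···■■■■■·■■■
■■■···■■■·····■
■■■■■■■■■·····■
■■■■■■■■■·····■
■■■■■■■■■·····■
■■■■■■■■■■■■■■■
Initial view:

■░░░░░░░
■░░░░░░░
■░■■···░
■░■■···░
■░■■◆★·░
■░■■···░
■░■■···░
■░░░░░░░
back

■░░░░░░░
■░■■···░
■░■■···░
■░■■·★·░
■░■■◆··░
■░■■···░
■░■■···░
■░░░░░░░

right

░░░░░░░░
░■■···░░
░■■···■░
░■■·★·■░
░■■·◆··░
░■■···■░
░■■···■░
░░░░░░░░

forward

░░░░░░░░
░░░░░░░░
░■■···■░
░■■···■░
░■■·◆·■░
░■■····░
░■■···■░
░■■···■░

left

■░░░░░░░
■░░░░░░░
■░■■···■
■░■■···■
■░■■◆★·■
■░■■····
■░■■···■
■░■■···■

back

■░░░░░░░
■░■■···■
■░■■···■
■░■■·★·■
■░■■◆···
■░■■···■
■░■■···■
■░░░░░░░

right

░░░░░░░░
░■■···■░
░■■···■░
░■■·★·■░
░■■·◆··░
░■■···■░
░■■···■░
░░░░░░░░

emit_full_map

■■···■
■■···■
■■·★·■
■■·◆··
■■···■
■■···■

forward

░░░░░░░░
░░░░░░░░
░■■···■░
░■■···■░
░■■·◆·■░
░■■····░
░■■···■░
░■■···■░

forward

░░░░░░░░
░░░░░░░░
░░■■■■■░
░■■···■░
░■■·◆·■░
░■■·★·■░
░■■····░
░■■···■░

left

■░░░░░░░
■░░░░░░░
■░■■■■■■
■░■■···■
■░■■◆··■
■░■■·★·■
■░■■····
■░■■···■

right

░░░░░░░░
░░░░░░░░
░■■■■■■░
░■■···■░
░■■·◆·■░
░■■·★·■░
░■■····░
░■■···■░

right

░░░░░░░░
░░░░░░░░
■■■■■■■░
■■···■■░
■■··◆■■░
■■·★·■■░
■■·····░
■■···■░░

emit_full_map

■■■■■■■
■■···■■
■■··◆■■
■■·★·■■
■■·····
■■···■░
■■···■░


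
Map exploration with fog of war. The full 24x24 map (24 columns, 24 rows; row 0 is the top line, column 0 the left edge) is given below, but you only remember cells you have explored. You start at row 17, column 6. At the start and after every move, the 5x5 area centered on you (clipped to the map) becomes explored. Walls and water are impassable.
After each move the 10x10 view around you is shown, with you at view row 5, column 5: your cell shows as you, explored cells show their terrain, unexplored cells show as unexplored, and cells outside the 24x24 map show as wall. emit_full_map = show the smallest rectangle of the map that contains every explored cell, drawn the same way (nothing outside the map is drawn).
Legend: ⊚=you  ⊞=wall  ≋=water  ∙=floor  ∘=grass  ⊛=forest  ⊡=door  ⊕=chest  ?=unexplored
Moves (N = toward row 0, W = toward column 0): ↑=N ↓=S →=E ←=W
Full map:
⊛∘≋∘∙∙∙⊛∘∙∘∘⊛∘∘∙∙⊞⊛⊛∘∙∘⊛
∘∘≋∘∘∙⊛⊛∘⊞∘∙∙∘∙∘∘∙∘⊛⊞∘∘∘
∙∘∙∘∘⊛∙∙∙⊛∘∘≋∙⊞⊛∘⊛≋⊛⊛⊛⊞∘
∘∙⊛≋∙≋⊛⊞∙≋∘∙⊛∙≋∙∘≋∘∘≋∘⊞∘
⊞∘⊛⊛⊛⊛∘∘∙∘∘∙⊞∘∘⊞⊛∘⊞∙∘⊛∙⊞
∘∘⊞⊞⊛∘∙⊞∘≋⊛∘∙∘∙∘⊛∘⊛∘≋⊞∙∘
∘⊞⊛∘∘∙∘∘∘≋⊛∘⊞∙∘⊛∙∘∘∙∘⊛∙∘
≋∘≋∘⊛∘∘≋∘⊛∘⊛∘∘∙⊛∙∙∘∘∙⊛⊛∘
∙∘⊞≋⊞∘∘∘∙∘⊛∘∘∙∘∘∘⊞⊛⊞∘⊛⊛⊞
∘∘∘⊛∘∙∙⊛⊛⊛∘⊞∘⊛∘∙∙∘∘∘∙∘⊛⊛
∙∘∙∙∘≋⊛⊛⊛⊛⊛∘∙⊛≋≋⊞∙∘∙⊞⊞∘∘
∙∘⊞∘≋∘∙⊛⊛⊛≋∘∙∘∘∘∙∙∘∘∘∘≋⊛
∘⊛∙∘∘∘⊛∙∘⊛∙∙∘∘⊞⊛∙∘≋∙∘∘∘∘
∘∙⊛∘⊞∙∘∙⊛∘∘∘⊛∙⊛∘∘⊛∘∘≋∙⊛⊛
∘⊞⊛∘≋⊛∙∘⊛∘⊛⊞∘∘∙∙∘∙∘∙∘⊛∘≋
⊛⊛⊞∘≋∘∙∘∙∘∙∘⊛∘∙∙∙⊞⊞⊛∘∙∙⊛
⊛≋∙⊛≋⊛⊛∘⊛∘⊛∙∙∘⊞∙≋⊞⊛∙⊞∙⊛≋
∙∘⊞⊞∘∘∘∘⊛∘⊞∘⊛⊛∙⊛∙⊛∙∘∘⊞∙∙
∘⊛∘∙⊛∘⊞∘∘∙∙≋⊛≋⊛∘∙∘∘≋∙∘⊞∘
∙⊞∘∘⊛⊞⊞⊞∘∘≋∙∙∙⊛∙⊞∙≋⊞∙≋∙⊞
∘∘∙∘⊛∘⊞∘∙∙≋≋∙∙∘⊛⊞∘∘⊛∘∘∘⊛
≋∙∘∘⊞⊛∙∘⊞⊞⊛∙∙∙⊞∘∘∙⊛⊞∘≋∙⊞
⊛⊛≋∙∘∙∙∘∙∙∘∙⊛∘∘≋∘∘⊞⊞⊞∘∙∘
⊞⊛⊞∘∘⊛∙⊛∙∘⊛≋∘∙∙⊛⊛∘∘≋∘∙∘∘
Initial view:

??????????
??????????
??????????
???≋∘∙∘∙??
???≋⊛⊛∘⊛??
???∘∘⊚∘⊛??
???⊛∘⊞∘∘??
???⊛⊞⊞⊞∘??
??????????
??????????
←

??????????
??????????
??????????
???∘≋∘∙∘∙?
???⊛≋⊛⊛∘⊛?
???⊞∘⊚∘∘⊛?
???∙⊛∘⊞∘∘?
???∘⊛⊞⊞⊞∘?
??????????
??????????

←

⊞?????????
⊞?????????
⊞?????????
⊞??⊞∘≋∘∙∘∙
⊞??∙⊛≋⊛⊛∘⊛
⊞??⊞⊞⊚∘∘∘⊛
⊞??∘∙⊛∘⊞∘∘
⊞??∘∘⊛⊞⊞⊞∘
⊞?????????
⊞?????????

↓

⊞?????????
⊞?????????
⊞??⊞∘≋∘∙∘∙
⊞??∙⊛≋⊛⊛∘⊛
⊞??⊞⊞∘∘∘∘⊛
⊞??∘∙⊚∘⊞∘∘
⊞??∘∘⊛⊞⊞⊞∘
⊞??∙∘⊛∘⊞??
⊞?????????
⊞?????????

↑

⊞?????????
⊞?????????
⊞?????????
⊞??⊞∘≋∘∙∘∙
⊞??∙⊛≋⊛⊛∘⊛
⊞??⊞⊞⊚∘∘∘⊛
⊞??∘∙⊛∘⊞∘∘
⊞??∘∘⊛⊞⊞⊞∘
⊞??∙∘⊛∘⊞??
⊞?????????

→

??????????
??????????
??????????
??⊞∘≋∘∙∘∙?
??∙⊛≋⊛⊛∘⊛?
??⊞⊞∘⊚∘∘⊛?
??∘∙⊛∘⊞∘∘?
??∘∘⊛⊞⊞⊞∘?
??∙∘⊛∘⊞???
??????????

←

⊞?????????
⊞?????????
⊞?????????
⊞??⊞∘≋∘∙∘∙
⊞??∙⊛≋⊛⊛∘⊛
⊞??⊞⊞⊚∘∘∘⊛
⊞??∘∙⊛∘⊞∘∘
⊞??∘∘⊛⊞⊞⊞∘
⊞??∙∘⊛∘⊞??
⊞?????????

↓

⊞?????????
⊞?????????
⊞??⊞∘≋∘∙∘∙
⊞??∙⊛≋⊛⊛∘⊛
⊞??⊞⊞∘∘∘∘⊛
⊞??∘∙⊚∘⊞∘∘
⊞??∘∘⊛⊞⊞⊞∘
⊞??∙∘⊛∘⊞??
⊞?????????
⊞?????????

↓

⊞?????????
⊞??⊞∘≋∘∙∘∙
⊞??∙⊛≋⊛⊛∘⊛
⊞??⊞⊞∘∘∘∘⊛
⊞??∘∙⊛∘⊞∘∘
⊞??∘∘⊚⊞⊞⊞∘
⊞??∙∘⊛∘⊞??
⊞??∘∘⊞⊛∙??
⊞?????????
⊞?????????

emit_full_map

⊞∘≋∘∙∘∙
∙⊛≋⊛⊛∘⊛
⊞⊞∘∘∘∘⊛
∘∙⊛∘⊞∘∘
∘∘⊚⊞⊞⊞∘
∙∘⊛∘⊞??
∘∘⊞⊛∙??

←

⊞⊞????????
⊞⊞??⊞∘≋∘∙∘
⊞⊞??∙⊛≋⊛⊛∘
⊞⊞?∘⊞⊞∘∘∘∘
⊞⊞?⊛∘∙⊛∘⊞∘
⊞⊞?⊞∘⊚⊛⊞⊞⊞
⊞⊞?∘∙∘⊛∘⊞?
⊞⊞?∙∘∘⊞⊛∙?
⊞⊞????????
⊞⊞????????

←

⊞⊞⊞???????
⊞⊞⊞??⊞∘≋∘∙
⊞⊞⊞??∙⊛≋⊛⊛
⊞⊞⊞∙∘⊞⊞∘∘∘
⊞⊞⊞∘⊛∘∙⊛∘⊞
⊞⊞⊞∙⊞⊚∘⊛⊞⊞
⊞⊞⊞∘∘∙∘⊛∘⊞
⊞⊞⊞≋∙∘∘⊞⊛∙
⊞⊞⊞???????
⊞⊞⊞???????

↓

⊞⊞⊞??⊞∘≋∘∙
⊞⊞⊞??∙⊛≋⊛⊛
⊞⊞⊞∙∘⊞⊞∘∘∘
⊞⊞⊞∘⊛∘∙⊛∘⊞
⊞⊞⊞∙⊞∘∘⊛⊞⊞
⊞⊞⊞∘∘⊚∘⊛∘⊞
⊞⊞⊞≋∙∘∘⊞⊛∙
⊞⊞⊞⊛⊛≋∙∘??
⊞⊞⊞???????
⊞⊞⊞⊞⊞⊞⊞⊞⊞⊞

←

⊞⊞⊞⊞??⊞∘≋∘
⊞⊞⊞⊞??∙⊛≋⊛
⊞⊞⊞⊞∙∘⊞⊞∘∘
⊞⊞⊞⊞∘⊛∘∙⊛∘
⊞⊞⊞⊞∙⊞∘∘⊛⊞
⊞⊞⊞⊞∘⊚∙∘⊛∘
⊞⊞⊞⊞≋∙∘∘⊞⊛
⊞⊞⊞⊞⊛⊛≋∙∘?
⊞⊞⊞⊞??????
⊞⊞⊞⊞⊞⊞⊞⊞⊞⊞

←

⊞⊞⊞⊞⊞??⊞∘≋
⊞⊞⊞⊞⊞??∙⊛≋
⊞⊞⊞⊞⊞∙∘⊞⊞∘
⊞⊞⊞⊞⊞∘⊛∘∙⊛
⊞⊞⊞⊞⊞∙⊞∘∘⊛
⊞⊞⊞⊞⊞⊚∘∙∘⊛
⊞⊞⊞⊞⊞≋∙∘∘⊞
⊞⊞⊞⊞⊞⊛⊛≋∙∘
⊞⊞⊞⊞⊞?????
⊞⊞⊞⊞⊞⊞⊞⊞⊞⊞

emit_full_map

??⊞∘≋∘∙∘∙
??∙⊛≋⊛⊛∘⊛
∙∘⊞⊞∘∘∘∘⊛
∘⊛∘∙⊛∘⊞∘∘
∙⊞∘∘⊛⊞⊞⊞∘
⊚∘∙∘⊛∘⊞??
≋∙∘∘⊞⊛∙??
⊛⊛≋∙∘????

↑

⊞⊞⊞⊞⊞?????
⊞⊞⊞⊞⊞??⊞∘≋
⊞⊞⊞⊞⊞??∙⊛≋
⊞⊞⊞⊞⊞∙∘⊞⊞∘
⊞⊞⊞⊞⊞∘⊛∘∙⊛
⊞⊞⊞⊞⊞⊚⊞∘∘⊛
⊞⊞⊞⊞⊞∘∘∙∘⊛
⊞⊞⊞⊞⊞≋∙∘∘⊞
⊞⊞⊞⊞⊞⊛⊛≋∙∘
⊞⊞⊞⊞⊞?????

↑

⊞⊞⊞⊞⊞?????
⊞⊞⊞⊞⊞?????
⊞⊞⊞⊞⊞??⊞∘≋
⊞⊞⊞⊞⊞⊛≋∙⊛≋
⊞⊞⊞⊞⊞∙∘⊞⊞∘
⊞⊞⊞⊞⊞⊚⊛∘∙⊛
⊞⊞⊞⊞⊞∙⊞∘∘⊛
⊞⊞⊞⊞⊞∘∘∙∘⊛
⊞⊞⊞⊞⊞≋∙∘∘⊞
⊞⊞⊞⊞⊞⊛⊛≋∙∘

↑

⊞⊞⊞⊞⊞?????
⊞⊞⊞⊞⊞?????
⊞⊞⊞⊞⊞?????
⊞⊞⊞⊞⊞⊛⊛⊞∘≋
⊞⊞⊞⊞⊞⊛≋∙⊛≋
⊞⊞⊞⊞⊞⊚∘⊞⊞∘
⊞⊞⊞⊞⊞∘⊛∘∙⊛
⊞⊞⊞⊞⊞∙⊞∘∘⊛
⊞⊞⊞⊞⊞∘∘∙∘⊛
⊞⊞⊞⊞⊞≋∙∘∘⊞

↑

⊞⊞⊞⊞⊞?????
⊞⊞⊞⊞⊞?????
⊞⊞⊞⊞⊞?????
⊞⊞⊞⊞⊞∘⊞⊛??
⊞⊞⊞⊞⊞⊛⊛⊞∘≋
⊞⊞⊞⊞⊞⊚≋∙⊛≋
⊞⊞⊞⊞⊞∙∘⊞⊞∘
⊞⊞⊞⊞⊞∘⊛∘∙⊛
⊞⊞⊞⊞⊞∙⊞∘∘⊛
⊞⊞⊞⊞⊞∘∘∙∘⊛

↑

⊞⊞⊞⊞⊞?????
⊞⊞⊞⊞⊞?????
⊞⊞⊞⊞⊞?????
⊞⊞⊞⊞⊞∘∙⊛??
⊞⊞⊞⊞⊞∘⊞⊛??
⊞⊞⊞⊞⊞⊚⊛⊞∘≋
⊞⊞⊞⊞⊞⊛≋∙⊛≋
⊞⊞⊞⊞⊞∙∘⊞⊞∘
⊞⊞⊞⊞⊞∘⊛∘∙⊛
⊞⊞⊞⊞⊞∙⊞∘∘⊛

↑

⊞⊞⊞⊞⊞?????
⊞⊞⊞⊞⊞?????
⊞⊞⊞⊞⊞?????
⊞⊞⊞⊞⊞∘⊛∙??
⊞⊞⊞⊞⊞∘∙⊛??
⊞⊞⊞⊞⊞⊚⊞⊛??
⊞⊞⊞⊞⊞⊛⊛⊞∘≋
⊞⊞⊞⊞⊞⊛≋∙⊛≋
⊞⊞⊞⊞⊞∙∘⊞⊞∘
⊞⊞⊞⊞⊞∘⊛∘∙⊛

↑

⊞⊞⊞⊞⊞?????
⊞⊞⊞⊞⊞?????
⊞⊞⊞⊞⊞?????
⊞⊞⊞⊞⊞∙∘⊞??
⊞⊞⊞⊞⊞∘⊛∙??
⊞⊞⊞⊞⊞⊚∙⊛??
⊞⊞⊞⊞⊞∘⊞⊛??
⊞⊞⊞⊞⊞⊛⊛⊞∘≋
⊞⊞⊞⊞⊞⊛≋∙⊛≋
⊞⊞⊞⊞⊞∙∘⊞⊞∘

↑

⊞⊞⊞⊞⊞?????
⊞⊞⊞⊞⊞?????
⊞⊞⊞⊞⊞?????
⊞⊞⊞⊞⊞∙∘∙??
⊞⊞⊞⊞⊞∙∘⊞??
⊞⊞⊞⊞⊞⊚⊛∙??
⊞⊞⊞⊞⊞∘∙⊛??
⊞⊞⊞⊞⊞∘⊞⊛??
⊞⊞⊞⊞⊞⊛⊛⊞∘≋
⊞⊞⊞⊞⊞⊛≋∙⊛≋

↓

⊞⊞⊞⊞⊞?????
⊞⊞⊞⊞⊞?????
⊞⊞⊞⊞⊞∙∘∙??
⊞⊞⊞⊞⊞∙∘⊞??
⊞⊞⊞⊞⊞∘⊛∙??
⊞⊞⊞⊞⊞⊚∙⊛??
⊞⊞⊞⊞⊞∘⊞⊛??
⊞⊞⊞⊞⊞⊛⊛⊞∘≋
⊞⊞⊞⊞⊞⊛≋∙⊛≋
⊞⊞⊞⊞⊞∙∘⊞⊞∘

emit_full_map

∙∘∙??????
∙∘⊞??????
∘⊛∙??????
⊚∙⊛??????
∘⊞⊛??????
⊛⊛⊞∘≋∘∙∘∙
⊛≋∙⊛≋⊛⊛∘⊛
∙∘⊞⊞∘∘∘∘⊛
∘⊛∘∙⊛∘⊞∘∘
∙⊞∘∘⊛⊞⊞⊞∘
∘∘∙∘⊛∘⊞??
≋∙∘∘⊞⊛∙??
⊛⊛≋∙∘????


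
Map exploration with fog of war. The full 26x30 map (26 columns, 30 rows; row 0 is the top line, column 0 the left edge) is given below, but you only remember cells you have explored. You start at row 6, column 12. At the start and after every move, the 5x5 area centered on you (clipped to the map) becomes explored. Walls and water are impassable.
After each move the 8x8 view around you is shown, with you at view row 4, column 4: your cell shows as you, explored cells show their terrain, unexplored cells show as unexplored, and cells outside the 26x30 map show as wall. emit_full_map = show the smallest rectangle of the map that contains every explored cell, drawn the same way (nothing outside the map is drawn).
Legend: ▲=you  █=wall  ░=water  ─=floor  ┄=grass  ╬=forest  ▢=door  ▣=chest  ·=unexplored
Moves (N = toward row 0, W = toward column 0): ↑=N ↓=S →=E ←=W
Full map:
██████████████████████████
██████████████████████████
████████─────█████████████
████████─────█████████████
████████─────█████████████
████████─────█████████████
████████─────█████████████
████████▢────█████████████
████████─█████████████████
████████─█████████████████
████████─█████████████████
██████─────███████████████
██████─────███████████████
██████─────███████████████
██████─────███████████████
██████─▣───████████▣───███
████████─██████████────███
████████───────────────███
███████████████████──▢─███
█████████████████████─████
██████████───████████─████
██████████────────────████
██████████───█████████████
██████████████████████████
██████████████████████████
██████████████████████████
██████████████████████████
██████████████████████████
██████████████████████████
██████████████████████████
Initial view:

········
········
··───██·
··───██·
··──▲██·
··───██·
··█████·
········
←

········
········
··────██
··────██
··──▲─██
··────██
··██████
········

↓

········
··────██
··────██
··────██
··──▲─██
··██████
··█████·
········

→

········
·────██·
·────██·
·────██·
·───▲██·
·██████·
·██████·
········

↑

········
········
·────██·
·────██·
·───▲██·
·────██·
·██████·
·██████·

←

········
········
··────██
··────██
··──▲─██
··────██
··██████
··██████

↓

········
··────██
··────██
··────██
··──▲─██
··██████
··██████
········

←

········
···────█
··─────█
··─────█
··▢─▲──█
··─█████
··─█████
········

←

········
····────
··█─────
··█─────
··█▢▲───
··█─████
··█─████
········

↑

········
········
··█─────
··█─────
··█─▲───
··█▢────
··█─████
··█─████

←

········
········
··██────
··██────
··██▲───
··██▢───
··██─███
···█─███

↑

········
········
··██───·
··██────
··██▲───
··██────
··██▢───
··██─███

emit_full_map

██───····
██─────██
██▲────██
██─────██
██▢────██
██─██████
·█─██████

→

········
········
·██────·
·██─────
·██─▲───
·██─────
·██▢────
·██─████

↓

········
·██────·
·██─────
·██─────
·██─▲───
·██▢────
·██─████
··█─████

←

········
··██────
··██────
··██────
··██▲───
··██▢───
··██─███
···█─███

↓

··██────
··██────
··██────
··██────
··██▲───
··██─███
··██─███
········

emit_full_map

██────···
██─────██
██─────██
██─────██
██▲────██
██─██████
██─██████

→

·██────·
·██─────
·██─────
·██─────
·██▢▲───
·██─████
·██─████
········

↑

········
·██────·
·██─────
·██─────
·██─▲───
·██▢────
·██─████
·██─████

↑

········
········
·██────·
·██─────
·██─▲───
·██─────
·██▢────
·██─████

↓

········
·██────·
·██─────
·██─────
·██─▲───
·██▢────
·██─████
·██─████

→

········
██────··
██─────█
██─────█
██──▲──█
██▢────█
██─█████
██─█████

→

········
█────···
█─────██
█─────██
█───▲─██
█▢────██
█─██████
█─██████

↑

········
········
█─────█·
█─────██
█───▲─██
█─────██
█▢────██
█─██████

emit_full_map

██─────█·
██─────██
██───▲─██
██─────██
██▢────██
██─██████
██─██████

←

········
········
██─────█
██─────█
██──▲──█
██─────█
██▢────█
██─█████

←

········
········
·██─────
·██─────
·██─▲───
·██─────
·██▢────
·██─████

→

········
········
██─────█
██─────█
██──▲──█
██─────█
██▢────█
██─█████

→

········
········
█─────█·
█─────██
█───▲─██
█─────██
█▢────██
█─██████

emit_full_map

██─────█·
██─────██
██───▲─██
██─────██
██▢────██
██─██████
██─██████

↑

········
········
··────█·
█─────█·
█───▲─██
█─────██
█─────██
█▢────██

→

········
········
·────██·
─────██·
────▲██·
─────██·
─────██·
▢────██·

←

········
········
··────██
█─────██
█───▲─██
█─────██
█─────██
█▢────██

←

········
········
··─────█
██─────█
██──▲──█
██─────█
██─────█
██▢────█

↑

████████
········
··█████·
··─────█
██──▲──█
██─────█
██─────█
██─────█

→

████████
········
·██████·
·─────██
█───▲─██
█─────██
█─────██
█─────██

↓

········
·██████·
·─────██
█─────██
█───▲─██
█─────██
█─────██
█▢────██

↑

████████
········
·██████·
·─────██
█───▲─██
█─────██
█─────██
█─────██

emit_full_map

··██████·
··─────██
██───▲─██
██─────██
██─────██
██─────██
██▢────██
██─██████
██─██████

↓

········
·██████·
·─────██
█─────██
█───▲─██
█─────██
█─────██
█▢────██

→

········
██████··
─────██·
─────██·
────▲██·
─────██·
─────██·
▢────██·

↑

████████
········
███████·
─────██·
────▲██·
─────██·
─────██·
─────██·

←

████████
········
·███████
·─────██
█───▲─██
█─────██
█─────██
█─────██

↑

████████
████████
··█████·
·███████
·───▲─██
█─────██
█─────██
█─────██

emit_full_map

···█████·
··███████
··───▲─██
██─────██
██─────██
██─────██
██─────██
██▢────██
██─██████
██─██████


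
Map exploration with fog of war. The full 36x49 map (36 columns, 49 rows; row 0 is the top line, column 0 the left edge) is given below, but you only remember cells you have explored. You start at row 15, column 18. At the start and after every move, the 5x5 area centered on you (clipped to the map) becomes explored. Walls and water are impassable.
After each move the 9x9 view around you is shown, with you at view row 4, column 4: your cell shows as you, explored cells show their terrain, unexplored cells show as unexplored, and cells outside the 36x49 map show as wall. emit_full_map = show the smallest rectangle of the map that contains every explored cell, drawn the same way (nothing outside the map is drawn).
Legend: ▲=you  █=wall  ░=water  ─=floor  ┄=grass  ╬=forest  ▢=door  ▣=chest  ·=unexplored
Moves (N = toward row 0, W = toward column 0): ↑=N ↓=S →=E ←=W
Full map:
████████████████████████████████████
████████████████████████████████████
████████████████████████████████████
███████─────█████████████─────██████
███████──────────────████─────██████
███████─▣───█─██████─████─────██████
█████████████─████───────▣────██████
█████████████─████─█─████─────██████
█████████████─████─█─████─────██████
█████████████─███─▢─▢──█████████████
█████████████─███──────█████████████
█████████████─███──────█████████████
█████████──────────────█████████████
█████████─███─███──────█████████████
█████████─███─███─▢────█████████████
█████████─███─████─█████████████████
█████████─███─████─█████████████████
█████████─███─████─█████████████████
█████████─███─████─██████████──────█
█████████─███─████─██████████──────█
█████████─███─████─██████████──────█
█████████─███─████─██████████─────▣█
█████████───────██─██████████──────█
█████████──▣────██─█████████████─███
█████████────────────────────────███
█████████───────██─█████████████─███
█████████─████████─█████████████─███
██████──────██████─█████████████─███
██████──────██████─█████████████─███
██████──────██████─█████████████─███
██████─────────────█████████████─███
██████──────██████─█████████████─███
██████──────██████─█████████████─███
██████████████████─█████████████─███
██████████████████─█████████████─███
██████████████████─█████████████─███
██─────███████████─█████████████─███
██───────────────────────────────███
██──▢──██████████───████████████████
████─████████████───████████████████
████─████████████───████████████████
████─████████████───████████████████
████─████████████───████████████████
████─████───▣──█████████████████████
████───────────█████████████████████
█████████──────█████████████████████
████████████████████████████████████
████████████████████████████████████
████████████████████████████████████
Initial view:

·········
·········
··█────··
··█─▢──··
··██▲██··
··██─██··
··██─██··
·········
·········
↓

·········
··█────··
··█─▢──··
··██─██··
··██▲██··
··██─██··
··██─██··
·········
·········

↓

··█────··
··█─▢──··
··██─██··
··██─██··
··██▲██··
··██─██··
··██─██··
·········
·········

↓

··█─▢──··
··██─██··
··██─██··
··██─██··
··██▲██··
··██─██··
··██─██··
·········
·········

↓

··██─██··
··██─██··
··██─██··
··██─██··
··██▲██··
··██─██··
··██─██··
·········
·········

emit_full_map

█────
█─▢──
██─██
██─██
██─██
██─██
██▲██
██─██
██─██

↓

··██─██··
··██─██··
··██─██··
··██─██··
··██▲██··
··██─██··
··██─██··
·········
·········

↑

··██─██··
··██─██··
··██─██··
··██─██··
··██▲██··
··██─██··
··██─██··
··██─██··
·········

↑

··█─▢──··
··██─██··
··██─██··
··██─██··
··██▲██··
··██─██··
··██─██··
··██─██··
··██─██··

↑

··█────··
··█─▢──··
··██─██··
··██─██··
··██▲██··
··██─██··
··██─██··
··██─██··
··██─██··

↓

··█─▢──··
··██─██··
··██─██··
··██─██··
··██▲██··
··██─██··
··██─██··
··██─██··
··██─██··

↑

··█────··
··█─▢──··
··██─██··
··██─██··
··██▲██··
··██─██··
··██─██··
··██─██··
··██─██··

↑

·········
··█────··
··█─▢──··
··██─██··
··██▲██··
··██─██··
··██─██··
··██─██··
··██─██··
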